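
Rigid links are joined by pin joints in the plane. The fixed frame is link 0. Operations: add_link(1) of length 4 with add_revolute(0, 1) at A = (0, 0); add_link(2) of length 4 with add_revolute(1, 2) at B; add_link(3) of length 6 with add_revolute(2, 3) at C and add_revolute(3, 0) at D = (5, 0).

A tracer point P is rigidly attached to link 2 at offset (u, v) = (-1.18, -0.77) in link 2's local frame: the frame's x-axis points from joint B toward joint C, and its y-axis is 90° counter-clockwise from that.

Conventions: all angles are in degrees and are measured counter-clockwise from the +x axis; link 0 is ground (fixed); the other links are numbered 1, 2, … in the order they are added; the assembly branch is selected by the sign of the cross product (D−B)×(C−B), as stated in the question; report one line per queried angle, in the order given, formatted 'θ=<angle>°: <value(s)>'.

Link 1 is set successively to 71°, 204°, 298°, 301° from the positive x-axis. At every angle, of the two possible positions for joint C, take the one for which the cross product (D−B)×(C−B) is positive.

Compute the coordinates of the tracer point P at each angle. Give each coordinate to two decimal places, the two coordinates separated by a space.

A=(0,0), D=(5.00,0)
θ=71°: B = A + 4.00·(cos71°, sin71°) = (1.3023, 3.7821)
θ=71°: |BD| = 5.2894
θ=71°: circle(B,4.00) ∩ circle(D,6.00): a=0.7541, h=3.9283
θ=71°:   candidates: C₊=(4.6383,5.9891) cross=20.778; C₋=(-0.9794,0.4967) cross=-20.778
θ=71°:   branch + wants cross > 0 → take C=(4.6383,5.9891) (cross=20.778)
θ=71°: ex = (C−B)/|BC| = (0.8340,0.5518); ey = (-0.5518,0.8340)
θ=71°: P = B + -1.18·ex + -0.77·ey = (0.7430,2.4888)
θ=204°: B = A + 4.00·(cos204°, sin204°) = (-3.6542, -1.6269)
θ=204°: |BD| = 8.8058
θ=204°: circle(B,4.00) ∩ circle(D,6.00): a=3.2673, h=2.3076
θ=204°:   candidates: C₊=(-0.8695,1.2446) cross=20.320; C₋=(-0.0168,-3.2911) cross=-20.320
θ=204°:   branch + wants cross > 0 → take C=(-0.8695,1.2446) (cross=20.320)
θ=204°: ex = (C−B)/|BC| = (0.6962,0.7179); ey = (-0.7179,0.6962)
θ=204°: P = B + -1.18·ex + -0.77·ey = (-3.9229,-3.0101)
θ=298°: B = A + 4.00·(cos298°, sin298°) = (1.8779, -3.5318)
θ=298°: |BD| = 4.7139
θ=298°: circle(B,4.00) ∩ circle(D,6.00): a=0.2356, h=3.9931
θ=298°:   candidates: C₊=(-0.9578,-0.7106) cross=18.823; C₋=(5.0256,-5.9999) cross=-18.823
θ=298°:   branch + wants cross > 0 → take C=(-0.9578,-0.7106) (cross=18.823)
θ=298°: ex = (C−B)/|BC| = (-0.7089,0.7053); ey = (-0.7053,-0.7089)
θ=298°: P = B + -1.18·ex + -0.77·ey = (3.2575,-3.8182)
θ=301°: B = A + 4.00·(cos301°, sin301°) = (2.0602, -3.4287)
θ=301°: |BD| = 4.5165
θ=301°: circle(B,4.00) ∩ circle(D,6.00): a=0.0441, h=3.9998
θ=301°:   candidates: C₊=(-0.9475,-0.7917) cross=18.065; C₋=(5.1253,-5.9987) cross=-18.065
θ=301°:   branch + wants cross > 0 → take C=(-0.9475,-0.7917) (cross=18.065)
θ=301°: ex = (C−B)/|BC| = (-0.7519,0.6593); ey = (-0.6593,-0.7519)
θ=301°: P = B + -1.18·ex + -0.77·ey = (3.4550,-3.6276)

θ=71°: 0.74 2.49
θ=204°: -3.92 -3.01
θ=298°: 3.26 -3.82
θ=301°: 3.46 -3.63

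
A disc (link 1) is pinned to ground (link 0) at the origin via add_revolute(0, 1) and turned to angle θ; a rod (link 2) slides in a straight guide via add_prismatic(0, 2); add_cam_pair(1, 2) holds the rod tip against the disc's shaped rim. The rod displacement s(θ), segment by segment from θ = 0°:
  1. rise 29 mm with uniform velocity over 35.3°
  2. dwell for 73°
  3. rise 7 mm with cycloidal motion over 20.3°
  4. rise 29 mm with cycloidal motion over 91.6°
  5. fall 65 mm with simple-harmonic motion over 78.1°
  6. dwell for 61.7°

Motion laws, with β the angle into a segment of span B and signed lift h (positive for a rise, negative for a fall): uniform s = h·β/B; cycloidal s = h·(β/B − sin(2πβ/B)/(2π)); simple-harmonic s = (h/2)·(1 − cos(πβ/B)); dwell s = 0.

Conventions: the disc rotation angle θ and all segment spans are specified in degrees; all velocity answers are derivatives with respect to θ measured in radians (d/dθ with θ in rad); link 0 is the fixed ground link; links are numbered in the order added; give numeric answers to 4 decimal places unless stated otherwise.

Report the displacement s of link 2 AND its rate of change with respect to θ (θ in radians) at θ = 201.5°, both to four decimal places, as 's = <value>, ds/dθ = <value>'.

segment 1 (0° to 35.3°, uniform, h = 29) is passed completely: s = 0.0000 + (29) = 29.0000
segment 2 (35.3° to 108.3°, dwell): s unchanged at 29.0000
segment 3 (108.3° to 128.6°, cycloidal, h = 7) is passed completely: s = 29.0000 + (7) = 36.0000
θ = 201.5° falls in segment 4 (128.6° to 220.2°, cycloidal, h = 29): β = 201.5 − 128.6 = 72.9°, B = 91.6°; Δs = 29·(0.7959 − sin(2π·0.7959)/(2π)) = 27.5050; s = 36.0000 + 27.5050 = 63.5050
velocity in seg [128.6°–220.2°] (cycloidal), θ in radians: β = 72.9° = 1.2723 rad, B = 91.6° = 1.5987 rad; ds/dθ = (h/B)(1 − cos(2πβ/B)) = (29/1.5987)(1 − cos(2π·0.7959)) = 12.985611 mm/rad

s = 63.5050, ds/dθ = 12.9856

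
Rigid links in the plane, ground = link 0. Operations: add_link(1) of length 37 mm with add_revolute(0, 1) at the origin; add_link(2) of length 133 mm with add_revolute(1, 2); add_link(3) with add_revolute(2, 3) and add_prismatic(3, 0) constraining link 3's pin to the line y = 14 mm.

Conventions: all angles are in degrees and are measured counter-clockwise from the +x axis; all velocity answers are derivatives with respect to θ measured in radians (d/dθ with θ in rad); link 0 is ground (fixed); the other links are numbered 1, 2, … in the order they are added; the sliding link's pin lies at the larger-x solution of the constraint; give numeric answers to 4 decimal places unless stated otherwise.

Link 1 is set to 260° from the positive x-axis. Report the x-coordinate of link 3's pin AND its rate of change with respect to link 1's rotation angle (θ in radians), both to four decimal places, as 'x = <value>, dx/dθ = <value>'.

geometry: r = 37 mm, L = 133 mm, e = 14 mm
crank pin P = (r cos θ, r sin θ) = (-6.424983, -36.437887)
h = r sin θ − e = -36.437887 − 14 = -50.437887
x = r cos θ + √(L² − h²) = -6.424983 + 123.065103 = 116.640120
dx/dθ = −r sin θ − h·r cos θ/√(L² − h²) (θ in radians; h = -50.437887) = 33.804626

x = 116.6401, dx/dθ = 33.8046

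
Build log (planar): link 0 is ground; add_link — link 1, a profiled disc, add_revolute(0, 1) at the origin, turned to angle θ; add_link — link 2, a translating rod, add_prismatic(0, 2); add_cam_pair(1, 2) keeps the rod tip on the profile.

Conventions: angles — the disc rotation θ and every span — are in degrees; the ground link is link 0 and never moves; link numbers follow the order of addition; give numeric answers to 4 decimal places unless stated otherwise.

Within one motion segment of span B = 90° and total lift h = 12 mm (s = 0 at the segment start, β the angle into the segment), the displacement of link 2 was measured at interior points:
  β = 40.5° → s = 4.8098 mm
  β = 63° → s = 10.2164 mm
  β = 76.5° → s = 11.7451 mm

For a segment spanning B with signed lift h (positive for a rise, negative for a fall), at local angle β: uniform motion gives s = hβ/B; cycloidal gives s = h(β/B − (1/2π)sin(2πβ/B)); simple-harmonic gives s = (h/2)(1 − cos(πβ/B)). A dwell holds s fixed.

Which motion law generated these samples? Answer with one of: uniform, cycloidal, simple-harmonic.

candidates at β/B = r: uniform s = h·r (linear in β); cycloidal s = h·(r − sin(2πr)/(2π)); simple-harmonic s = (h/2)(1 − cos(πr))
β=40.5°: printed 4.8098 | uniform 5.4000, cycloidal 4.8098, simple-harmonic 5.0614
β=63°: printed 10.2164 | uniform 8.4000, cycloidal 10.2164, simple-harmonic 9.5267
β=76.5°: printed 11.7451 | uniform 10.2000, cycloidal 11.7451, simple-harmonic 11.3460
only one law matches every sample → cycloidal

cycloidal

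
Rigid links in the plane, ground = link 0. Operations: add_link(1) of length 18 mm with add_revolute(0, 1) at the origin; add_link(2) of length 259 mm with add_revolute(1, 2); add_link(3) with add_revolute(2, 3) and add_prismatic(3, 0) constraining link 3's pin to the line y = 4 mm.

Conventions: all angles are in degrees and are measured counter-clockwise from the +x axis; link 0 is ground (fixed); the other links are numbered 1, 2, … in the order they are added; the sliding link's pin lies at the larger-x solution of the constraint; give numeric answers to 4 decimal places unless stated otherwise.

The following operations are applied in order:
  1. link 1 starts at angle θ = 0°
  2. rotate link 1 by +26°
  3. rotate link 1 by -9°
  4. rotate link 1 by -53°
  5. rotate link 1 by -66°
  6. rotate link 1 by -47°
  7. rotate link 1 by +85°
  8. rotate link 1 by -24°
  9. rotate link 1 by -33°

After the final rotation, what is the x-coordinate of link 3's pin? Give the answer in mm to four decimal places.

geometry: r = 18 mm, L = 259 mm, e = 4 mm; θ starts at 0°
rotate link 1 by +26°: θ ← 0° +26° = 26°
rotate link 1 by -9°: θ ← 26° -9° = 17°
rotate link 1 by -53°: θ ← 17° -53° = -36°
rotate link 1 by -66°: θ ← -36° -66° = -102°
rotate link 1 by -47°: θ ← -102° -47° = -149°
rotate link 1 by +85°: θ ← -149° +85° = -64°
rotate link 1 by -24°: θ ← -64° -24° = -88°
rotate link 1 by -33°: θ ← -88° -33° = -121°
crank pin P = (r cos θ, r sin θ) = (-9.270685, -15.429011)
h = r sin θ − e = -15.429011 − 4 = -19.429011
x = r cos θ + √(L² − h²) = -9.270685 + 258.270234 = 248.999548

248.9995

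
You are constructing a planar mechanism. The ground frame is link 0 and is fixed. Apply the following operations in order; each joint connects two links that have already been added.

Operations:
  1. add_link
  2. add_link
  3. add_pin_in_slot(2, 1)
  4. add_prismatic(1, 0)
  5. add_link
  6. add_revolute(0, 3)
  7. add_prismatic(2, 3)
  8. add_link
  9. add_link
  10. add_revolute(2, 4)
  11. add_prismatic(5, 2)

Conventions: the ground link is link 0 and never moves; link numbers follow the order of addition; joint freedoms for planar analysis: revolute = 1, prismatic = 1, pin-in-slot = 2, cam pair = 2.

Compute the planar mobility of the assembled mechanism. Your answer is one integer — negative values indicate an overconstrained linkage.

(L,J1,J2)=(1,0,0); link0 fixed
link1: (2,0,0)
link2: (3,0,0)
PS 2-1 [J2]: (3,0,1)
P 1-0 [J1]: (3,1,1)
link3: (4,1,1)
R 0-3 [J1]: (4,2,1)
P 2-3 [J1]: (4,3,1)
link4: (5,3,1)
link5: (6,3,1)
R 2-4 [J1]: (6,4,1)
P 5-2 [J1]: (6,5,1)
Grübler: 3·5 − 2·5 − 1 = 4

M = 4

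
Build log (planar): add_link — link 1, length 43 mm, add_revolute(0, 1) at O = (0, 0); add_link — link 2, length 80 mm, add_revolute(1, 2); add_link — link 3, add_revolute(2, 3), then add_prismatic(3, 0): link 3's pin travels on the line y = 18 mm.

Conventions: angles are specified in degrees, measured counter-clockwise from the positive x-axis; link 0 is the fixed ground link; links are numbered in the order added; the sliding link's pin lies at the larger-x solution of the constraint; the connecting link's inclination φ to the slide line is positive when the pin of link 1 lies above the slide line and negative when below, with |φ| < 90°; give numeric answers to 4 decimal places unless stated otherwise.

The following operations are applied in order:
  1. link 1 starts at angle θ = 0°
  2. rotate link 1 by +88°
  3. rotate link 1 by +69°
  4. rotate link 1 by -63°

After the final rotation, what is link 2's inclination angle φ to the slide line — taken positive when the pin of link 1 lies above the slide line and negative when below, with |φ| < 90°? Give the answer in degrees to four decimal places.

geometry: r = 43 mm, L = 80 mm, e = 18 mm; θ starts at 0°
rotate link 1 by +88°: θ ← 0° +88° = 88°
rotate link 1 by +69°: θ ← 88° +69° = 157°
rotate link 1 by -63°: θ ← 157° -63° = 94°
h = r sin θ − e = 42.895254 − 18 = 24.895254
sin φ = h / L = 24.895254 / 80 = 0.31119068
φ = arcsin(0.31119068) = 18.131001°

18.1310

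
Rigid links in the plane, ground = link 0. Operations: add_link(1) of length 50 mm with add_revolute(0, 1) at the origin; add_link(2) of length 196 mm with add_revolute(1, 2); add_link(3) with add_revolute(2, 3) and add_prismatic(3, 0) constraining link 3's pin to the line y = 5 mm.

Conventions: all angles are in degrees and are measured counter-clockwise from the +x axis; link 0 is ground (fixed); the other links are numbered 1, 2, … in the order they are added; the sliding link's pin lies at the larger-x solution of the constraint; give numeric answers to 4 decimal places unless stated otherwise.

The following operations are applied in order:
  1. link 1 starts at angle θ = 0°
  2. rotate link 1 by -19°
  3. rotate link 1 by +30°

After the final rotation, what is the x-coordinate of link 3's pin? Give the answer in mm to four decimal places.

geometry: r = 50 mm, L = 196 mm, e = 5 mm; θ starts at 0°
rotate link 1 by -19°: θ ← 0° -19° = -19°
rotate link 1 by +30°: θ ← -19° +30° = 11°
crank pin P = (r cos θ, r sin θ) = (49.081359, 9.540450)
h = r sin θ − e = 9.540450 − 5 = 4.540450
x = r cos θ + √(L² − h²) = 49.081359 + 195.947402 = 245.028761

245.0288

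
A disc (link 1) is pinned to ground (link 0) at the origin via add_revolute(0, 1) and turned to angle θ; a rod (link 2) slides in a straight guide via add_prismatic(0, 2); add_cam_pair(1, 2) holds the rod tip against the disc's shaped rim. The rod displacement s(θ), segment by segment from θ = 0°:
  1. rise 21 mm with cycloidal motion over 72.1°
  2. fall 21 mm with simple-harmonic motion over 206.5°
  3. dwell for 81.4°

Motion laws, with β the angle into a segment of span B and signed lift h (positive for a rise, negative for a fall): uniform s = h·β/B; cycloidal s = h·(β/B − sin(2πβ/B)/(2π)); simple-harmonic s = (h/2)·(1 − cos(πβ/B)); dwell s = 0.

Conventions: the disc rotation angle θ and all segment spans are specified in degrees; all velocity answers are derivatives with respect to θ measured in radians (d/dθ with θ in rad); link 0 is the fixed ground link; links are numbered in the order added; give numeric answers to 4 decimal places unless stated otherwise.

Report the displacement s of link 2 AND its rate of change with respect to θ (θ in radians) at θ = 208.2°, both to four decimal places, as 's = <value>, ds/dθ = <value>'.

segment 1 (0° to 72.1°, cycloidal, h = 21) is passed completely: s = 0.0000 + (21) = 21.0000
θ = 208.2° falls in segment 2 (72.1° to 278.6°, simple-harmonic, h = -21): β = 208.2 − 72.1 = 136.1°, B = 206.5°; Δs = -21/2·(1 − cos(π·0.6591)) = -15.5318; s = 21.0000 − 15.5318 = 5.4682
velocity in seg [72.1°–278.6°] (simple-harmonic), θ in radians: β = 136.1° = 2.3754 rad, B = 206.5° = 3.6041 rad; ds/dθ = (πh/(2B)) sin(πβ/B) = (π·(-21)/(2·3.6041)) sin(π·0.6591) = -8.033146 mm/rad

s = 5.4682, ds/dθ = -8.0331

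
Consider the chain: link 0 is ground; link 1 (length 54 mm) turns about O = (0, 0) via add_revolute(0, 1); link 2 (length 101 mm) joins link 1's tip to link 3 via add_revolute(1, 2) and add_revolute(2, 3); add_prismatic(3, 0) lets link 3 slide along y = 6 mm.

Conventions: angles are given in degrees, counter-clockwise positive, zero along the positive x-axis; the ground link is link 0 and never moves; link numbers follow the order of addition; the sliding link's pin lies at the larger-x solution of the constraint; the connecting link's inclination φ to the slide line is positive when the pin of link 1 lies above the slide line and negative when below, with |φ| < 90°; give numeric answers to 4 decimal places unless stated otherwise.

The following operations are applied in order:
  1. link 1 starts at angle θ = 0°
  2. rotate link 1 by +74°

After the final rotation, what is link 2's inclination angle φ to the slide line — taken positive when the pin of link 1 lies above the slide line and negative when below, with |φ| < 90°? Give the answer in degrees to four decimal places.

geometry: r = 54 mm, L = 101 mm, e = 6 mm; θ starts at 0°
rotate link 1 by +74°: θ ← 0° +74° = 74°
h = r sin θ − e = 51.908132 − 6 = 45.908132
sin φ = h / L = 45.908132 / 101 = 0.45453596
φ = arcsin(0.45453596) = 27.035081°

27.0351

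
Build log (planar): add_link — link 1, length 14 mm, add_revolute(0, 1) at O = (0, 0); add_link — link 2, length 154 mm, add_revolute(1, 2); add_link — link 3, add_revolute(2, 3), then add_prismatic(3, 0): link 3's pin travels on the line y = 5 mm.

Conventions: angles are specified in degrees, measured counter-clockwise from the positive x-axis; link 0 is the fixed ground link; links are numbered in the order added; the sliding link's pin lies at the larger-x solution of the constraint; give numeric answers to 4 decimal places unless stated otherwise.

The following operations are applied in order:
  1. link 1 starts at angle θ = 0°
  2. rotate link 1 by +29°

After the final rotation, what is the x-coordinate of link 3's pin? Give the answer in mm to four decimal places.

geometry: r = 14 mm, L = 154 mm, e = 5 mm; θ starts at 0°
rotate link 1 by +29°: θ ← 0° +29° = 29°
crank pin P = (r cos θ, r sin θ) = (12.244676, 6.787335)
h = r sin θ − e = 6.787335 − 5 = 1.787335
x = r cos θ + √(L² − h²) = 12.244676 + 153.989628 = 166.234304

166.2343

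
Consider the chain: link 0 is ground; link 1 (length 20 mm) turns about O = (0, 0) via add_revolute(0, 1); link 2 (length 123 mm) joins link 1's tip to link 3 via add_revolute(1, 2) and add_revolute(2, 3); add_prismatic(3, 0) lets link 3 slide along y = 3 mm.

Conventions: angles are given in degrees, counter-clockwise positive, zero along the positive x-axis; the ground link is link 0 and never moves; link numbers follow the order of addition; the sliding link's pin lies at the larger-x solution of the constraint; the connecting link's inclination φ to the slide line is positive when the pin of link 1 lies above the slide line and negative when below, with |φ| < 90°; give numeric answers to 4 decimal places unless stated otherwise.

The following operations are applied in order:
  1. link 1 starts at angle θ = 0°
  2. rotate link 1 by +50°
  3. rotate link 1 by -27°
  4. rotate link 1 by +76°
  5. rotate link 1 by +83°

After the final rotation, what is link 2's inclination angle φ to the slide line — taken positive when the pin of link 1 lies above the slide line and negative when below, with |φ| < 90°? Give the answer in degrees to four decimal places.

geometry: r = 20 mm, L = 123 mm, e = 3 mm; θ starts at 0°
rotate link 1 by +50°: θ ← 0° +50° = 50°
rotate link 1 by -27°: θ ← 50° -27° = 23°
rotate link 1 by +76°: θ ← 23° +76° = 99°
rotate link 1 by +83°: θ ← 99° +83° = 182°
h = r sin θ − e = -0.697990 − 3 = -3.697990
sin φ = h / L = -3.697990 / 123 = -0.03006496
φ = arcsin(-0.03006496) = -1.722855°

-1.7229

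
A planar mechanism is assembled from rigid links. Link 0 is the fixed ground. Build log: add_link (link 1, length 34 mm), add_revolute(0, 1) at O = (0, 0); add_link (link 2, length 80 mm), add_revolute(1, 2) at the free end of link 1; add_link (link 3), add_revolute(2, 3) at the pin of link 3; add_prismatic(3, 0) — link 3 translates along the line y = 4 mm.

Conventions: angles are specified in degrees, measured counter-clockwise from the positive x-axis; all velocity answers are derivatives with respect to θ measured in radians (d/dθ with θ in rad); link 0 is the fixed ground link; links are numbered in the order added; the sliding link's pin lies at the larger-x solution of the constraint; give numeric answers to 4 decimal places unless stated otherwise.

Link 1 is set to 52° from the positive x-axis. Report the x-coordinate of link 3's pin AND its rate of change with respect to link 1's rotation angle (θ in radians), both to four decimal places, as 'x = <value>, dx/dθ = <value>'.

geometry: r = 34 mm, L = 80 mm, e = 4 mm
crank pin P = (r cos θ, r sin θ) = (20.932490, 26.792366)
h = r sin θ − e = 26.792366 − 4 = 22.792366
x = r cos θ + √(L² − h²) = 20.932490 + 76.684471 = 97.616961
dx/dθ = −r sin θ − h·r cos θ/√(L² − h²) (θ in radians; h = 22.792366) = -33.013977

x = 97.6170, dx/dθ = -33.0140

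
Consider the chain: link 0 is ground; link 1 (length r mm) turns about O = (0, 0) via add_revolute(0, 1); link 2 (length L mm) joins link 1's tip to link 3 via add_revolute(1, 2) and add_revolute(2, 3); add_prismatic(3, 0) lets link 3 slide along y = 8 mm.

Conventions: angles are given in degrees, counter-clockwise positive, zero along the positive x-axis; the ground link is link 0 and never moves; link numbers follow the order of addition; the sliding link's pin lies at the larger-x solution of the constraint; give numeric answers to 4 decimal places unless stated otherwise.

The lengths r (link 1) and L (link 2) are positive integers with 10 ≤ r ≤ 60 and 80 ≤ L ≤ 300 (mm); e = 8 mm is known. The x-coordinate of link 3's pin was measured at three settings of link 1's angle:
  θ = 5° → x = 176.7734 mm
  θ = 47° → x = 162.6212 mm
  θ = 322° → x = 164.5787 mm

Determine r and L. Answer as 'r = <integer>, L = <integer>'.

constraint per measurement: (x − r cos θ)² + (r sin θ − e)² = L²
subtracting the θ₁ and θ₂ equations cancels the r² and L² terms:
r = (x₁² − x₂²) / (2[(x₁cos θ₁ + e sin θ₁) − (x₂cos θ₂ + e sin θ₂)]) = 40.0000 → r = 40
L² = (x₁ − r cos θ₁)² + (r sin θ₁ − e)² = 18768.9974 → L = 137.0000 → L = 137
check at θ₃=322°: x = 164.5787 (printed 164.5787) ✓

r = 40, L = 137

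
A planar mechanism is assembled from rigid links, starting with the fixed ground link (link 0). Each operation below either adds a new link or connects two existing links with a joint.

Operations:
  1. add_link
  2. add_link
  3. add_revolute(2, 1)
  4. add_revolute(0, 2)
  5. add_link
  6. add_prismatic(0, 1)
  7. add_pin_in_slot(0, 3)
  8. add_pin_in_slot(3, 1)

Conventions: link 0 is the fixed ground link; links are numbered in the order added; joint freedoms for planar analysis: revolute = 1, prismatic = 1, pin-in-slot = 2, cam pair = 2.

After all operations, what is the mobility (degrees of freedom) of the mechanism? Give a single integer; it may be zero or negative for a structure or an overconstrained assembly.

link 0 = ground. State L|J1|J2 = 1|0|0
+link1  2|0|0
+link2  3|0|0
R(2,1) f=1→J1  3|1|0
R(0,2) f=1→J1  3|2|0
+link3  4|2|0
P(0,1) f=1→J1  4|3|0
PS(0,3) f=2→J2  4|3|1
PS(3,1) f=2→J2  4|3|2
M = 3(4−1)−2·3−2 = 9−6−2 = 1

M = 1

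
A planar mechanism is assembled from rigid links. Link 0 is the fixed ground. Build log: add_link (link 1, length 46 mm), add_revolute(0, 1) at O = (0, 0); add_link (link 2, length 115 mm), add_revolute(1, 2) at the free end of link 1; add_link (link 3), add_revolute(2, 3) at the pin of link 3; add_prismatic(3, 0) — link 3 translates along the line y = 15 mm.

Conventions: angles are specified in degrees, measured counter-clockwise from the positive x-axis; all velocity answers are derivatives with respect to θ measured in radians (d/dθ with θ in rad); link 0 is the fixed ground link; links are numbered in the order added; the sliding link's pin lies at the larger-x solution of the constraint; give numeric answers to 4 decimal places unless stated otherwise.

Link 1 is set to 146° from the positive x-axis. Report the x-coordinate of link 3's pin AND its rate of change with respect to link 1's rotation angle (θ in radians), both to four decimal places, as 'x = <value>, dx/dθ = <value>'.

geometry: r = 46 mm, L = 115 mm, e = 15 mm
crank pin P = (r cos θ, r sin θ) = (-38.135728, 25.722874)
h = r sin θ − e = 25.722874 − 15 = 10.722874
x = r cos θ + √(L² − h²) = -38.135728 + 114.498996 = 76.363267
dx/dθ = −r sin θ − h·r cos θ/√(L² − h²) (θ in radians; h = 10.722874) = -22.151448

x = 76.3633, dx/dθ = -22.1514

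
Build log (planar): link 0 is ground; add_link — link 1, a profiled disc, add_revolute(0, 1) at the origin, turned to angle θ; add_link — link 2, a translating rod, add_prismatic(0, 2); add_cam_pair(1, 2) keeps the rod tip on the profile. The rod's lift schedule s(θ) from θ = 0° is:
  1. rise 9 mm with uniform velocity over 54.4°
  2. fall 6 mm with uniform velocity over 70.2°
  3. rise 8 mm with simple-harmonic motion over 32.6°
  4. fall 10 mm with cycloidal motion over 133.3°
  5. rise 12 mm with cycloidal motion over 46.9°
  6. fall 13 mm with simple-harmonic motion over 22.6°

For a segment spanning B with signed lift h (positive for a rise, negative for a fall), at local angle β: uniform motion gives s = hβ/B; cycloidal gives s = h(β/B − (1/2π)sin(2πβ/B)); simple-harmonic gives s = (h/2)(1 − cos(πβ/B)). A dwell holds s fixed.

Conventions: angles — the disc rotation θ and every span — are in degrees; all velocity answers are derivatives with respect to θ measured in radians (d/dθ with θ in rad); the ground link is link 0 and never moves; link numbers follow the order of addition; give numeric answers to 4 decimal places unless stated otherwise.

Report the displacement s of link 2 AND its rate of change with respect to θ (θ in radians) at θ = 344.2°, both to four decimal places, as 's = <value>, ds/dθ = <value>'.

seg 1 [0°–54.4°] uniform, h=9: full span → s += 9 → s = 9.0000
seg 2 [54.4°–124.6°] uniform, h=-6: full span → s += -6 → s = 3.0000
seg 3 [124.6°–157.2°] simple-harmonic, h=8: full span → s += 8 → s = 11.0000
seg 4 [157.2°–290.5°] cycloidal, h=-10: full span → s += -10 → s = 1.0000
seg 5 [290.5°–337.4°] cycloidal, h=12: full span → s += 12 → s = 13.0000
seg 6 [337.4°–360°] simple-harmonic, h=-13: θ=344.2° here. β=6.8, B=22.6. -13/2·(1 − cos(π·0.3009)) = -2.6940 → s = 10.3060
velocity in seg [337.4°–360°] (simple-harmonic), θ in radians: β = 6.8° = 0.1187 rad, B = 22.6° = 0.3944 rad; ds/dθ = (πh/(2B)) sin(πβ/B) = (π·(-13)/(2·0.3944)) sin(π·0.3009) = -41.967176 mm/rad

s = 10.3060, ds/dθ = -41.9672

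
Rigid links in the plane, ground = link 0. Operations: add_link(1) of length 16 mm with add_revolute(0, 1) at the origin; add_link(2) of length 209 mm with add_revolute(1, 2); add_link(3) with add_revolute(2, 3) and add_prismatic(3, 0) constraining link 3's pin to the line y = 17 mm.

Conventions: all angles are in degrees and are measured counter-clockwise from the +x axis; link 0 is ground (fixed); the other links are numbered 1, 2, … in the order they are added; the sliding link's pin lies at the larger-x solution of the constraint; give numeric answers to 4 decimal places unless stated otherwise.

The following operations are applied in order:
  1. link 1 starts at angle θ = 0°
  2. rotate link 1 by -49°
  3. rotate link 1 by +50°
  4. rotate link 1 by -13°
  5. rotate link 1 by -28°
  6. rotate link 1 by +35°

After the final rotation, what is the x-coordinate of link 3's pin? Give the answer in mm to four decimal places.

geometry: r = 16 mm, L = 209 mm, e = 17 mm; θ starts at 0°
rotate link 1 by -49°: θ ← 0° -49° = -49°
rotate link 1 by +50°: θ ← -49° +50° = 1°
rotate link 1 by -13°: θ ← 1° -13° = -12°
rotate link 1 by -28°: θ ← -12° -28° = -40°
rotate link 1 by +35°: θ ← -40° +35° = -5°
crank pin P = (r cos θ, r sin θ) = (15.939115, -1.394492)
h = r sin θ − e = -1.394492 − 17 = -18.394492
x = r cos θ + √(L² − h²) = 15.939115 + 208.188959 = 224.128074

224.1281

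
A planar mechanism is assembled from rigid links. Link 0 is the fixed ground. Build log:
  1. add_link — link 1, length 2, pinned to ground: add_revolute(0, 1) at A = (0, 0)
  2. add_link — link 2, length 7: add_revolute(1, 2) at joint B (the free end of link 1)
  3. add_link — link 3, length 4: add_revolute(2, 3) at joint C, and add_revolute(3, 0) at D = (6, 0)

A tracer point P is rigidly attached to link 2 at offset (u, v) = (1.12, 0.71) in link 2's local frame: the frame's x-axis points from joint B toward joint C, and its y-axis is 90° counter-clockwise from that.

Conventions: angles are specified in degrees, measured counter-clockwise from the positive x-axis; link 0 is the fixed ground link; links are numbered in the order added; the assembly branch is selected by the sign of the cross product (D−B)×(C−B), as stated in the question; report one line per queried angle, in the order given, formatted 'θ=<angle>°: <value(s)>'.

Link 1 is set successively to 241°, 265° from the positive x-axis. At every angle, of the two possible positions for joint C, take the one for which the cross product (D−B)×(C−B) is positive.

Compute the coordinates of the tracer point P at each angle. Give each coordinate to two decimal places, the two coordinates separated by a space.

A=(0,0), D=(6.00,0)
θ=241°: B = A + 2.00·(cos241°, sin241°) = (-0.9696, -1.7492)
θ=241°: |BD| = 7.1858
θ=241°: circle(B,7.00) ∩ circle(D,4.00): a=5.8891, h=3.7840
θ=241°:   candidates: C₊=(3.8212,3.3545) cross=27.191; C₋=(5.6635,-3.9858) cross=-27.191
θ=241°:   branch + wants cross > 0 → take C=(3.8212,3.3545) (cross=27.191)
θ=241°: ex = (C−B)/|BC| = (0.6844,0.7291); ey = (-0.7291,0.6844)
θ=241°: P = B + 1.12·ex + 0.71·ey = (-0.7208,-0.4467)
θ=265°: B = A + 2.00·(cos265°, sin265°) = (-0.1743, -1.9924)
θ=265°: |BD| = 6.4878
θ=265°: circle(B,7.00) ∩ circle(D,4.00): a=5.7871, h=3.9382
θ=265°:   candidates: C₊=(4.1238,3.5327) cross=25.550; C₋=(6.5426,-3.9630) cross=-25.550
θ=265°:   branch + wants cross > 0 → take C=(4.1238,3.5327) (cross=25.550)
θ=265°: ex = (C−B)/|BC| = (0.6140,0.7893); ey = (-0.7893,0.6140)
θ=265°: P = B + 1.12·ex + 0.71·ey = (-0.0470,-0.6724)

θ=241°: -0.72 -0.45
θ=265°: -0.05 -0.67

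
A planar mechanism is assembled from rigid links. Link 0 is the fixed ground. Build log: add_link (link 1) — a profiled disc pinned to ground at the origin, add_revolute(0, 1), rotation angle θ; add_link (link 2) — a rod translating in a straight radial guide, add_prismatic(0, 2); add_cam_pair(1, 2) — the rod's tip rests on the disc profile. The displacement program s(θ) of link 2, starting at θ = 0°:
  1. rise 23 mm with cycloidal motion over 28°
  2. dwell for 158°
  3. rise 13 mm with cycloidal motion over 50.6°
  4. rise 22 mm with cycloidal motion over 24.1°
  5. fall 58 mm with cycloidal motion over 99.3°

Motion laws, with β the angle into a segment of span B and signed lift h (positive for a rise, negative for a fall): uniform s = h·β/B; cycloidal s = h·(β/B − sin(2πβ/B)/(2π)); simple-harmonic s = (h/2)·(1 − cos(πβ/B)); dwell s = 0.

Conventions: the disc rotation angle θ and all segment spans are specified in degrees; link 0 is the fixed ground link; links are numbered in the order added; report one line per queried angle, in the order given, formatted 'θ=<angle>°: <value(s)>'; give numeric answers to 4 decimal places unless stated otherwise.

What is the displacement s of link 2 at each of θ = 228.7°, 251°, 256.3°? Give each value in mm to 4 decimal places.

seg 1 [0°–28°] cycloidal, h=23: full span → s += 23 → s = 23.0000
seg 2 [28°–186°] dwell: s stays 23.0000
seg 3 [186°–236.6°] cycloidal, h=13: θ=228.7° here. β=42.7, B=50.6. 13·(0.8439 − sin(2π·0.8439)/(2π)) = 12.6898 → s = 35.6898
seg 3 [186°–236.6°] cycloidal, h=13: full span → s += 13 → s = 36.0000
seg 4 [236.6°–260.7°] cycloidal, h=22: θ=251° here. β=14.4, B=24.1. 22·(0.5975 − sin(2π·0.5975)/(2π)) = 15.1587 → s = 51.1587
seg 4 [236.6°–260.7°] cycloidal, h=22: θ=256.3° here. β=19.7, B=24.1. 22·(0.8174 − sin(2π·0.8174)/(2π)) = 21.1753 → s = 57.1753

θ=228.7°: 35.6898
θ=251°: 51.1587
θ=256.3°: 57.1753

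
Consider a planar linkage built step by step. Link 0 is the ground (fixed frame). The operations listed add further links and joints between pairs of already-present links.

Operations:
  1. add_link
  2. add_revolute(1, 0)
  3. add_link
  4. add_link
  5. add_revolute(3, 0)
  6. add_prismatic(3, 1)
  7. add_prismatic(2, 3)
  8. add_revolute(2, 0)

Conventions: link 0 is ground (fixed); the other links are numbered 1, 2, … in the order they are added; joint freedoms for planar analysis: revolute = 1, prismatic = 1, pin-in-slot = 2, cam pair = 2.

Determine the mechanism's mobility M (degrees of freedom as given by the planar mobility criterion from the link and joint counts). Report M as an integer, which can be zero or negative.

link 0 = ground. State L|J1|J2 = 1|0|0
+link1  2|0|0
R(1,0) f=1→J1  2|1|0
+link2  3|1|0
+link3  4|1|0
R(3,0) f=1→J1  4|2|0
P(3,1) f=1→J1  4|3|0
P(2,3) f=1→J1  4|4|0
R(2,0) f=1→J1  4|5|0
M = 3(4−1)−2·5−0 = 9−10−0 = -1

M = -1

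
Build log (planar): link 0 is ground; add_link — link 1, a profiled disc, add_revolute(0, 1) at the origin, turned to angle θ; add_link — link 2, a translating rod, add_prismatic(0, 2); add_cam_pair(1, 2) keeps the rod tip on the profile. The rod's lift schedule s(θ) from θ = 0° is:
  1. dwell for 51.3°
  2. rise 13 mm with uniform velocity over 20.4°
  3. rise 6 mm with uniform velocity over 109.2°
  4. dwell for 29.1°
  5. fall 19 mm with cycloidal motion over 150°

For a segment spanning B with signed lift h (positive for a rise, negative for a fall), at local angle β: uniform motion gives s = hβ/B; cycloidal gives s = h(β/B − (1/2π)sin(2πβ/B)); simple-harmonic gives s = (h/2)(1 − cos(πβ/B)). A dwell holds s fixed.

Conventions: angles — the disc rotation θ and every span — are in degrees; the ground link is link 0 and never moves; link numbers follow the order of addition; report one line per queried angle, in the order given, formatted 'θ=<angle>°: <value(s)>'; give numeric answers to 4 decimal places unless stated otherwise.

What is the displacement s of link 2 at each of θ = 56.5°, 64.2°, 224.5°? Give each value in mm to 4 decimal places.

seg 1 [0°–51.3°] dwell: s stays 0.0000
seg 2 [51.3°–71.7°] uniform, h=13: θ=56.5° here. β=5.2, B=20.4. 13·5.2/20.4 = 3.3137 → s = 3.3137
seg 2 [51.3°–71.7°] uniform, h=13: θ=64.2° here. β=12.9, B=20.4. 13·12.9/20.4 = 8.2206 → s = 8.2206
seg 2 [51.3°–71.7°] uniform, h=13: full span → s += 13 → s = 13.0000
seg 3 [71.7°–180.9°] uniform, h=6: full span → s += 6 → s = 19.0000
seg 4 [180.9°–210°] dwell: s stays 19.0000
seg 5 [210°–360°] cycloidal, h=-19: θ=224.5° here. β=14.5, B=150. -19·(0.0967 − sin(2π·0.0967)/(2π)) = -0.1109 → s = 18.8891

θ=56.5°: 3.3137
θ=64.2°: 8.2206
θ=224.5°: 18.8891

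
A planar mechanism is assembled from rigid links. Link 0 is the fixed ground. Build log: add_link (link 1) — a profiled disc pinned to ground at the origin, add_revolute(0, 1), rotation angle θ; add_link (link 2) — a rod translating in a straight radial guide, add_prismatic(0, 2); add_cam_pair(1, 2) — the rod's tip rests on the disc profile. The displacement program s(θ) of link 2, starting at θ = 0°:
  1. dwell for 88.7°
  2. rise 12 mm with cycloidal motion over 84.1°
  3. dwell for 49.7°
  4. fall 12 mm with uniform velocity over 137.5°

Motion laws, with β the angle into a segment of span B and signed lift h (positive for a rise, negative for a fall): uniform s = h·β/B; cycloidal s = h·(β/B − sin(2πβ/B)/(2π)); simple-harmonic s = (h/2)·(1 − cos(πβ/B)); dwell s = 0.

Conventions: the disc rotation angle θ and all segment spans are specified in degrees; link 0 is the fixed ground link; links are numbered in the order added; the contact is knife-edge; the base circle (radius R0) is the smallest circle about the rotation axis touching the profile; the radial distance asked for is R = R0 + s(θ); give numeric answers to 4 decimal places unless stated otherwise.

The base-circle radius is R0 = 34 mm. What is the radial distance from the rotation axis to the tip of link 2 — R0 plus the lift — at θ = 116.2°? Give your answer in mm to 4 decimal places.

seg 1 [0°–88.7°] dwell: s stays 0.0000
seg 2 [88.7°–172.8°] cycloidal, h=12: θ=116.2° here. β=27.5, B=84.1. 12·(0.3270 − sin(2π·0.3270)/(2π)) = 2.2332 → s = 2.2332
R = R0 + s = 34 + 2.2332 = 36.2332

36.2332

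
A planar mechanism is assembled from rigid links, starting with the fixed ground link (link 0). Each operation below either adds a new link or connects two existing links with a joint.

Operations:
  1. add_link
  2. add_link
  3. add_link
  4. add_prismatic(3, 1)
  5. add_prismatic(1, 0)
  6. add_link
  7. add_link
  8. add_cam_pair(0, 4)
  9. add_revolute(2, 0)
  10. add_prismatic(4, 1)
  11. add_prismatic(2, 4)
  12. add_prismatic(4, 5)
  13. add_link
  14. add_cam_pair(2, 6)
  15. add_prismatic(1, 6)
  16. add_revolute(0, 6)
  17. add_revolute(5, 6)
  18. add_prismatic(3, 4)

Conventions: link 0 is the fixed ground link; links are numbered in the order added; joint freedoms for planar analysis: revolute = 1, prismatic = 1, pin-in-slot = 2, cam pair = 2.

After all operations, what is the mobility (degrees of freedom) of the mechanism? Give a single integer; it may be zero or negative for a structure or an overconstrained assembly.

ground; <1,0,0>
#1 <2,0,0>
#2 <3,0,0>
#3 <4,0,0>
P:3↔1 J1 <4,1,0>
P:1↔0 J1 <4,2,0>
#4 <5,2,0>
#5 <6,2,0>
C:0↔4 J2 <6,2,1>
R:2↔0 J1 <6,3,1>
P:4↔1 J1 <6,4,1>
P:2↔4 J1 <6,5,1>
P:4↔5 J1 <6,6,1>
#6 <7,6,1>
C:2↔6 J2 <7,6,2>
P:1↔6 J1 <7,7,2>
R:0↔6 J1 <7,8,2>
R:5↔6 J1 <7,9,2>
P:3↔4 J1 <7,10,2>
3×6 − 2×10 − 1×2 = -4

M = -4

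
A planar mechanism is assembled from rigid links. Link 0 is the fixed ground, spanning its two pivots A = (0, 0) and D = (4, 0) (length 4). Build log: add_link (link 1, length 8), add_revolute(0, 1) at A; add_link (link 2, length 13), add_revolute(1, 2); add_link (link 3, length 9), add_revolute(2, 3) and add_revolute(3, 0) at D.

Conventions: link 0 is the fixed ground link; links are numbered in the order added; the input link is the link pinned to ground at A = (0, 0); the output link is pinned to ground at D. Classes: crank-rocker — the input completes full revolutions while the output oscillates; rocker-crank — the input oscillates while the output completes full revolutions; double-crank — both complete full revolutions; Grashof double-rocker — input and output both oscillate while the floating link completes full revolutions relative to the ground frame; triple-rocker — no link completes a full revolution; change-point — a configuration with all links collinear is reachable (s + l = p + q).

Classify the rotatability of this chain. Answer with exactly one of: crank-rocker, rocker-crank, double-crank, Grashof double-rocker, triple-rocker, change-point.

lengths: ground=4, input=8, coupler=13, output=9
sorted: s=4 (shortest), l=13 (longest), p+q=17
s + l = 17 vs p + q = 17
s + l = p + q → change-point (collinear configuration reachable)

change-point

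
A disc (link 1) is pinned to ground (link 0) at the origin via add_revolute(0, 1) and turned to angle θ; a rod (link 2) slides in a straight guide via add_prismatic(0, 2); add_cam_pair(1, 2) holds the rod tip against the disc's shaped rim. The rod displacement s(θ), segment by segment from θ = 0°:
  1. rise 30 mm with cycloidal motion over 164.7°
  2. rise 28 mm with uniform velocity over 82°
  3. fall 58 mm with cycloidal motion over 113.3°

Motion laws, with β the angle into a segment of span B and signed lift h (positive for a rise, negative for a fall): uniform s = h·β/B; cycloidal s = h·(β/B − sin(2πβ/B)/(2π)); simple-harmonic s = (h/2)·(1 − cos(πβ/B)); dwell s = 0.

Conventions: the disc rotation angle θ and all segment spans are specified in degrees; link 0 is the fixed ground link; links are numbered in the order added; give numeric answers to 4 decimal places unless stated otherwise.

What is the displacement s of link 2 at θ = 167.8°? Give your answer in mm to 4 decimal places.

segment 1 (0° to 164.7°, cycloidal, h = 30) is passed completely: s = 0.0000 + (30) = 30.0000
θ = 167.8° falls in segment 2 (164.7° to 246.7°, uniform, h = 28): β = 167.8 − 164.7 = 3.1°, B = 82°; Δs = 28·3.1/82 = 1.0585; s = 30.0000 + 1.0585 = 31.0585

31.0585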